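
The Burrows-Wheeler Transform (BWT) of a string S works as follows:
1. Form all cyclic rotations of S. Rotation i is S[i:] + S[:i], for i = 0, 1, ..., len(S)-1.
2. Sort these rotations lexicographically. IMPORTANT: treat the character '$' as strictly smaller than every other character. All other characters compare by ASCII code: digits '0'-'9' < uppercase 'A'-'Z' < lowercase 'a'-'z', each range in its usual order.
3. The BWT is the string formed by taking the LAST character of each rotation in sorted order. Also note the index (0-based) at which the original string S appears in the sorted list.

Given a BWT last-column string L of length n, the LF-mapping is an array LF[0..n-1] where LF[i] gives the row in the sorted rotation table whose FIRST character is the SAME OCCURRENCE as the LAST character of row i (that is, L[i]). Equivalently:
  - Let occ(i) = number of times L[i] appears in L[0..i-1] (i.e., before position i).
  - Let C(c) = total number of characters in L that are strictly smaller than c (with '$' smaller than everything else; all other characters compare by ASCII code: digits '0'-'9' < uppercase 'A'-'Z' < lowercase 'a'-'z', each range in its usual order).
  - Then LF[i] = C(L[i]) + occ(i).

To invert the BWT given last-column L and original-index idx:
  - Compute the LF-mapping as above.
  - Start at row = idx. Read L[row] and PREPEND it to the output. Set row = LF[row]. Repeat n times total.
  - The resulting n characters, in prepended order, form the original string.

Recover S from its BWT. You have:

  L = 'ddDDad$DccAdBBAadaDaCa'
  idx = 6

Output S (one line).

LF mapping: 17 18 6 7 10 19 0 8 15 16 1 20 3 4 2 11 21 12 9 13 5 14
Walk LF starting at row 6, prepending L[row]:
  step 1: row=6, L[6]='$', prepend. Next row=LF[6]=0
  step 2: row=0, L[0]='d', prepend. Next row=LF[0]=17
  step 3: row=17, L[17]='a', prepend. Next row=LF[17]=12
  step 4: row=12, L[12]='B', prepend. Next row=LF[12]=3
  step 5: row=3, L[3]='D', prepend. Next row=LF[3]=7
  step 6: row=7, L[7]='D', prepend. Next row=LF[7]=8
  step 7: row=8, L[8]='c', prepend. Next row=LF[8]=15
  step 8: row=15, L[15]='a', prepend. Next row=LF[15]=11
  step 9: row=11, L[11]='d', prepend. Next row=LF[11]=20
  step 10: row=20, L[20]='C', prepend. Next row=LF[20]=5
  step 11: row=5, L[5]='d', prepend. Next row=LF[5]=19
  step 12: row=19, L[19]='a', prepend. Next row=LF[19]=13
  step 13: row=13, L[13]='B', prepend. Next row=LF[13]=4
  step 14: row=4, L[4]='a', prepend. Next row=LF[4]=10
  step 15: row=10, L[10]='A', prepend. Next row=LF[10]=1
  step 16: row=1, L[1]='d', prepend. Next row=LF[1]=18
  step 17: row=18, L[18]='D', prepend. Next row=LF[18]=9
  step 18: row=9, L[9]='c', prepend. Next row=LF[9]=16
  step 19: row=16, L[16]='d', prepend. Next row=LF[16]=21
  step 20: row=21, L[21]='a', prepend. Next row=LF[21]=14
  step 21: row=14, L[14]='A', prepend. Next row=LF[14]=2
  step 22: row=2, L[2]='D', prepend. Next row=LF[2]=6
Reversed output: DAadcDdAaBadCdacDDBad$

Answer: DAadcDdAaBadCdacDDBad$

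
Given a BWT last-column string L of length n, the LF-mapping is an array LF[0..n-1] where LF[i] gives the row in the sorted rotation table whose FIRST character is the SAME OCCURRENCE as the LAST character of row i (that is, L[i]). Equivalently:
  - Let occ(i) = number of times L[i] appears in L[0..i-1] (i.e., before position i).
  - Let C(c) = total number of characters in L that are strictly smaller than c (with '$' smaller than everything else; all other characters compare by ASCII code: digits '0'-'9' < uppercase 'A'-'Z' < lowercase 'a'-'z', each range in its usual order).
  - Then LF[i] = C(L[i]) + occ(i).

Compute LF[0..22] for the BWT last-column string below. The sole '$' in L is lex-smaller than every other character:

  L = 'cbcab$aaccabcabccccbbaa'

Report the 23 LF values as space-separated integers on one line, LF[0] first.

Answer: 14 8 15 1 9 0 2 3 16 17 4 10 18 5 11 19 20 21 22 12 13 6 7

Derivation:
Char counts: '$':1, 'a':7, 'b':6, 'c':9
C (first-col start): C('$')=0, C('a')=1, C('b')=8, C('c')=14
L[0]='c': occ=0, LF[0]=C('c')+0=14+0=14
L[1]='b': occ=0, LF[1]=C('b')+0=8+0=8
L[2]='c': occ=1, LF[2]=C('c')+1=14+1=15
L[3]='a': occ=0, LF[3]=C('a')+0=1+0=1
L[4]='b': occ=1, LF[4]=C('b')+1=8+1=9
L[5]='$': occ=0, LF[5]=C('$')+0=0+0=0
L[6]='a': occ=1, LF[6]=C('a')+1=1+1=2
L[7]='a': occ=2, LF[7]=C('a')+2=1+2=3
L[8]='c': occ=2, LF[8]=C('c')+2=14+2=16
L[9]='c': occ=3, LF[9]=C('c')+3=14+3=17
L[10]='a': occ=3, LF[10]=C('a')+3=1+3=4
L[11]='b': occ=2, LF[11]=C('b')+2=8+2=10
L[12]='c': occ=4, LF[12]=C('c')+4=14+4=18
L[13]='a': occ=4, LF[13]=C('a')+4=1+4=5
L[14]='b': occ=3, LF[14]=C('b')+3=8+3=11
L[15]='c': occ=5, LF[15]=C('c')+5=14+5=19
L[16]='c': occ=6, LF[16]=C('c')+6=14+6=20
L[17]='c': occ=7, LF[17]=C('c')+7=14+7=21
L[18]='c': occ=8, LF[18]=C('c')+8=14+8=22
L[19]='b': occ=4, LF[19]=C('b')+4=8+4=12
L[20]='b': occ=5, LF[20]=C('b')+5=8+5=13
L[21]='a': occ=5, LF[21]=C('a')+5=1+5=6
L[22]='a': occ=6, LF[22]=C('a')+6=1+6=7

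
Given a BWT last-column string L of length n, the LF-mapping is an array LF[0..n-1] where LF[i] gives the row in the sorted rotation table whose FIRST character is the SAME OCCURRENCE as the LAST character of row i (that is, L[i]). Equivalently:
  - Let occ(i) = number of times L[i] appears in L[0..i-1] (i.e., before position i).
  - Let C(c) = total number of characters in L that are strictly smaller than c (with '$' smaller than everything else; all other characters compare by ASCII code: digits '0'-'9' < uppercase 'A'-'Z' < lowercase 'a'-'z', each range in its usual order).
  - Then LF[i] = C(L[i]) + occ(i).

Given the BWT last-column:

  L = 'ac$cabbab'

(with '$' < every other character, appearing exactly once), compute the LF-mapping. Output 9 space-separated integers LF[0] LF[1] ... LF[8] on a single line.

Answer: 1 7 0 8 2 4 5 3 6

Derivation:
Char counts: '$':1, 'a':3, 'b':3, 'c':2
C (first-col start): C('$')=0, C('a')=1, C('b')=4, C('c')=7
L[0]='a': occ=0, LF[0]=C('a')+0=1+0=1
L[1]='c': occ=0, LF[1]=C('c')+0=7+0=7
L[2]='$': occ=0, LF[2]=C('$')+0=0+0=0
L[3]='c': occ=1, LF[3]=C('c')+1=7+1=8
L[4]='a': occ=1, LF[4]=C('a')+1=1+1=2
L[5]='b': occ=0, LF[5]=C('b')+0=4+0=4
L[6]='b': occ=1, LF[6]=C('b')+1=4+1=5
L[7]='a': occ=2, LF[7]=C('a')+2=1+2=3
L[8]='b': occ=2, LF[8]=C('b')+2=4+2=6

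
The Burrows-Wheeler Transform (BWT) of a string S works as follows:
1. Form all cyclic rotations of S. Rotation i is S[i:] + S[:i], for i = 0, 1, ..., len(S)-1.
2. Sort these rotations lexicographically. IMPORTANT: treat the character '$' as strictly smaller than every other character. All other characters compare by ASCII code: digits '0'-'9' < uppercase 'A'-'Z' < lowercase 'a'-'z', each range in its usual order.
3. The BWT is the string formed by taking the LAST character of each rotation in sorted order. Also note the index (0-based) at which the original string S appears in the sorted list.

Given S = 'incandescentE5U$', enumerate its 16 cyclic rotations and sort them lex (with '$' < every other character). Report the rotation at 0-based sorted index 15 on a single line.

Answer: tE5U$incandescen

Derivation:
All 16 rotations (rotation i = S[i:]+S[:i]):
  rot[0] = incandescentE5U$
  rot[1] = ncandescentE5U$i
  rot[2] = candescentE5U$in
  rot[3] = andescentE5U$inc
  rot[4] = ndescentE5U$inca
  rot[5] = descentE5U$incan
  rot[6] = escentE5U$incand
  rot[7] = scentE5U$incande
  rot[8] = centE5U$incandes
  rot[9] = entE5U$incandesc
  rot[10] = ntE5U$incandesce
  rot[11] = tE5U$incandescen
  rot[12] = E5U$incandescent
  rot[13] = 5U$incandescentE
  rot[14] = U$incandescentE5
  rot[15] = $incandescentE5U
Sorted (with $ < everything):
  sorted[0] = $incandescentE5U
  sorted[1] = 5U$incandescentE
  sorted[2] = E5U$incandescent
  sorted[3] = U$incandescentE5
  sorted[4] = andescentE5U$inc
  sorted[5] = candescentE5U$in
  sorted[6] = centE5U$incandes
  sorted[7] = descentE5U$incan
  sorted[8] = entE5U$incandesc
  sorted[9] = escentE5U$incand
  sorted[10] = incandescentE5U$
  sorted[11] = ncandescentE5U$i
  sorted[12] = ndescentE5U$inca
  sorted[13] = ntE5U$incandesce
  sorted[14] = scentE5U$incande
  sorted[15] = tE5U$incandescen
sorted[15] = tE5U$incandescen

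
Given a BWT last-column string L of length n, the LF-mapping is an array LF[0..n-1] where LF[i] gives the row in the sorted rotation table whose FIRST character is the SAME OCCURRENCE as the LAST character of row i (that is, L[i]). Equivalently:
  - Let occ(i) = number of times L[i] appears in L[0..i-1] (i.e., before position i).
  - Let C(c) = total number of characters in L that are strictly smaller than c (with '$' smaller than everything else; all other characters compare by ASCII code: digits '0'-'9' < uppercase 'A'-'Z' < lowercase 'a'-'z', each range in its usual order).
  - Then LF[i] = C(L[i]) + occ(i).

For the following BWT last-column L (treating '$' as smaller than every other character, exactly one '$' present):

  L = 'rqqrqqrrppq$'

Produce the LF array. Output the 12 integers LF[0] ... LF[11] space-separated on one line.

Answer: 8 3 4 9 5 6 10 11 1 2 7 0

Derivation:
Char counts: '$':1, 'p':2, 'q':5, 'r':4
C (first-col start): C('$')=0, C('p')=1, C('q')=3, C('r')=8
L[0]='r': occ=0, LF[0]=C('r')+0=8+0=8
L[1]='q': occ=0, LF[1]=C('q')+0=3+0=3
L[2]='q': occ=1, LF[2]=C('q')+1=3+1=4
L[3]='r': occ=1, LF[3]=C('r')+1=8+1=9
L[4]='q': occ=2, LF[4]=C('q')+2=3+2=5
L[5]='q': occ=3, LF[5]=C('q')+3=3+3=6
L[6]='r': occ=2, LF[6]=C('r')+2=8+2=10
L[7]='r': occ=3, LF[7]=C('r')+3=8+3=11
L[8]='p': occ=0, LF[8]=C('p')+0=1+0=1
L[9]='p': occ=1, LF[9]=C('p')+1=1+1=2
L[10]='q': occ=4, LF[10]=C('q')+4=3+4=7
L[11]='$': occ=0, LF[11]=C('$')+0=0+0=0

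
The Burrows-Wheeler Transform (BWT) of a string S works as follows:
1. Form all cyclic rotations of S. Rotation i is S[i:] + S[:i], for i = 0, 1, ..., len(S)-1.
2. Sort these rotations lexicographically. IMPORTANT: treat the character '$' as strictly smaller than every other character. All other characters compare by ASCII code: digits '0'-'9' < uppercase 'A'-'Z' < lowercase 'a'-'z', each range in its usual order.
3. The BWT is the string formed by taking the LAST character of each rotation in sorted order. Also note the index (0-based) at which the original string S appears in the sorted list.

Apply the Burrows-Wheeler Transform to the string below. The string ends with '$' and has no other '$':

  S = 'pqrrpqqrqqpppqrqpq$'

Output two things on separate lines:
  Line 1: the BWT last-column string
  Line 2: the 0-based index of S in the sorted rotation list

All 19 rotations (rotation i = S[i:]+S[:i]):
  rot[0] = pqrrpqqrqqpppqrqpq$
  rot[1] = qrrpqqrqqpppqrqpq$p
  rot[2] = rrpqqrqqpppqrqpq$pq
  rot[3] = rpqqrqqpppqrqpq$pqr
  rot[4] = pqqrqqpppqrqpq$pqrr
  rot[5] = qqrqqpppqrqpq$pqrrp
  rot[6] = qrqqpppqrqpq$pqrrpq
  rot[7] = rqqpppqrqpq$pqrrpqq
  rot[8] = qqpppqrqpq$pqrrpqqr
  rot[9] = qpppqrqpq$pqrrpqqrq
  rot[10] = pppqrqpq$pqrrpqqrqq
  rot[11] = ppqrqpq$pqrrpqqrqqp
  rot[12] = pqrqpq$pqrrpqqrqqpp
  rot[13] = qrqpq$pqrrpqqrqqppp
  rot[14] = rqpq$pqrrpqqrqqpppq
  rot[15] = qpq$pqrrpqqrqqpppqr
  rot[16] = pq$pqrrpqqrqqpppqrq
  rot[17] = q$pqrrpqqrqqpppqrqp
  rot[18] = $pqrrpqqrqqpppqrqpq
Sorted (with $ < everything):
  sorted[0] = $pqrrpqqrqqpppqrqpq  (last char: 'q')
  sorted[1] = pppqrqpq$pqrrpqqrqq  (last char: 'q')
  sorted[2] = ppqrqpq$pqrrpqqrqqp  (last char: 'p')
  sorted[3] = pq$pqrrpqqrqqpppqrq  (last char: 'q')
  sorted[4] = pqqrqqpppqrqpq$pqrr  (last char: 'r')
  sorted[5] = pqrqpq$pqrrpqqrqqpp  (last char: 'p')
  sorted[6] = pqrrpqqrqqpppqrqpq$  (last char: '$')
  sorted[7] = q$pqrrpqqrqqpppqrqp  (last char: 'p')
  sorted[8] = qpppqrqpq$pqrrpqqrq  (last char: 'q')
  sorted[9] = qpq$pqrrpqqrqqpppqr  (last char: 'r')
  sorted[10] = qqpppqrqpq$pqrrpqqr  (last char: 'r')
  sorted[11] = qqrqqpppqrqpq$pqrrp  (last char: 'p')
  sorted[12] = qrqpq$pqrrpqqrqqppp  (last char: 'p')
  sorted[13] = qrqqpppqrqpq$pqrrpq  (last char: 'q')
  sorted[14] = qrrpqqrqqpppqrqpq$p  (last char: 'p')
  sorted[15] = rpqqrqqpppqrqpq$pqr  (last char: 'r')
  sorted[16] = rqpq$pqrrpqqrqqpppq  (last char: 'q')
  sorted[17] = rqqpppqrqpq$pqrrpqq  (last char: 'q')
  sorted[18] = rrpqqrqqpppqrqpq$pq  (last char: 'q')
Last column: qqpqrp$pqrrppqprqqq
Original string S is at sorted index 6

Answer: qqpqrp$pqrrppqprqqq
6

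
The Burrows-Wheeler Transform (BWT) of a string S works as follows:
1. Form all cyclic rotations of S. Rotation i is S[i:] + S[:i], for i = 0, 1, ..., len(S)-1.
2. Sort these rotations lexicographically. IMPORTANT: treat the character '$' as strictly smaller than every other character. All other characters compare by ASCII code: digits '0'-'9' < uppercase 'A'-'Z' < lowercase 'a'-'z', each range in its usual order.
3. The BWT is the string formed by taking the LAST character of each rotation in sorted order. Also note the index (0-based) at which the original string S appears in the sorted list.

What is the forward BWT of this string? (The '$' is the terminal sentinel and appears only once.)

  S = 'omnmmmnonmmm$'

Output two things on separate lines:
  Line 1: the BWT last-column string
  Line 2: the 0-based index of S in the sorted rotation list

All 13 rotations (rotation i = S[i:]+S[:i]):
  rot[0] = omnmmmnonmmm$
  rot[1] = mnmmmnonmmm$o
  rot[2] = nmmmnonmmm$om
  rot[3] = mmmnonmmm$omn
  rot[4] = mmnonmmm$omnm
  rot[5] = mnonmmm$omnmm
  rot[6] = nonmmm$omnmmm
  rot[7] = onmmm$omnmmmn
  rot[8] = nmmm$omnmmmno
  rot[9] = mmm$omnmmmnon
  rot[10] = mm$omnmmmnonm
  rot[11] = m$omnmmmnonmm
  rot[12] = $omnmmmnonmmm
Sorted (with $ < everything):
  sorted[0] = $omnmmmnonmmm  (last char: 'm')
  sorted[1] = m$omnmmmnonmm  (last char: 'm')
  sorted[2] = mm$omnmmmnonm  (last char: 'm')
  sorted[3] = mmm$omnmmmnon  (last char: 'n')
  sorted[4] = mmmnonmmm$omn  (last char: 'n')
  sorted[5] = mmnonmmm$omnm  (last char: 'm')
  sorted[6] = mnmmmnonmmm$o  (last char: 'o')
  sorted[7] = mnonmmm$omnmm  (last char: 'm')
  sorted[8] = nmmm$omnmmmno  (last char: 'o')
  sorted[9] = nmmmnonmmm$om  (last char: 'm')
  sorted[10] = nonmmm$omnmmm  (last char: 'm')
  sorted[11] = omnmmmnonmmm$  (last char: '$')
  sorted[12] = onmmm$omnmmmn  (last char: 'n')
Last column: mmmnnmomomm$n
Original string S is at sorted index 11

Answer: mmmnnmomomm$n
11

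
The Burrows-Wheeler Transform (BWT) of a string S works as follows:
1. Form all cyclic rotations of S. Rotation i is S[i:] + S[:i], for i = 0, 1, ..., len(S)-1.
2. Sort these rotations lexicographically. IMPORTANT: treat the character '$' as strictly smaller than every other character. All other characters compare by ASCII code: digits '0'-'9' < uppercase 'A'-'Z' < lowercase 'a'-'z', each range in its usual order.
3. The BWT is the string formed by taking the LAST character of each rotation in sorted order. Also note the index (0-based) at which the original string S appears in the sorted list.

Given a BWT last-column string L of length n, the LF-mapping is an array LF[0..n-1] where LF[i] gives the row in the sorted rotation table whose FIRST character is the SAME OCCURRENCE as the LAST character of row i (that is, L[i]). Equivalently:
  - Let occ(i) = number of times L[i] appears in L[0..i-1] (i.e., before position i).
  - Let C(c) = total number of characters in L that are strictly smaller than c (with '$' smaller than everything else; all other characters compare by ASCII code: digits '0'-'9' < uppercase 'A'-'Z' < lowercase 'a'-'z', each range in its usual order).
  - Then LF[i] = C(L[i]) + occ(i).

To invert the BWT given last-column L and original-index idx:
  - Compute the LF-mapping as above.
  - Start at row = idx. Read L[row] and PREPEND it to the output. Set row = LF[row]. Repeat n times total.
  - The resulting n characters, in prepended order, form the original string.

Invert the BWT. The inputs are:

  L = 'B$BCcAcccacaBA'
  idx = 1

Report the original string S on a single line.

LF mapping: 3 0 4 6 9 1 10 11 12 7 13 8 5 2
Walk LF starting at row 1, prepending L[row]:
  step 1: row=1, L[1]='$', prepend. Next row=LF[1]=0
  step 2: row=0, L[0]='B', prepend. Next row=LF[0]=3
  step 3: row=3, L[3]='C', prepend. Next row=LF[3]=6
  step 4: row=6, L[6]='c', prepend. Next row=LF[6]=10
  step 5: row=10, L[10]='c', prepend. Next row=LF[10]=13
  step 6: row=13, L[13]='A', prepend. Next row=LF[13]=2
  step 7: row=2, L[2]='B', prepend. Next row=LF[2]=4
  step 8: row=4, L[4]='c', prepend. Next row=LF[4]=9
  step 9: row=9, L[9]='a', prepend. Next row=LF[9]=7
  step 10: row=7, L[7]='c', prepend. Next row=LF[7]=11
  step 11: row=11, L[11]='a', prepend. Next row=LF[11]=8
  step 12: row=8, L[8]='c', prepend. Next row=LF[8]=12
  step 13: row=12, L[12]='B', prepend. Next row=LF[12]=5
  step 14: row=5, L[5]='A', prepend. Next row=LF[5]=1
Reversed output: ABcacacBAccCB$

Answer: ABcacacBAccCB$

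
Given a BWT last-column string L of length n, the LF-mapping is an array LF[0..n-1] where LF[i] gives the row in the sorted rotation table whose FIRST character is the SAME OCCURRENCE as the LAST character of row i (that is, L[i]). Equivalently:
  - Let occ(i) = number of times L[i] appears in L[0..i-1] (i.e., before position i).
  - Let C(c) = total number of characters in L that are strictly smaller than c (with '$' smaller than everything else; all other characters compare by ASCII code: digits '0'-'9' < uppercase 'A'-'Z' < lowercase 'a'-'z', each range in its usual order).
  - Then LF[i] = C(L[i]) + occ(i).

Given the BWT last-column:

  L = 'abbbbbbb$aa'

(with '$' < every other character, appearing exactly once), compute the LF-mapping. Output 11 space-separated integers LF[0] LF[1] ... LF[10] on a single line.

Answer: 1 4 5 6 7 8 9 10 0 2 3

Derivation:
Char counts: '$':1, 'a':3, 'b':7
C (first-col start): C('$')=0, C('a')=1, C('b')=4
L[0]='a': occ=0, LF[0]=C('a')+0=1+0=1
L[1]='b': occ=0, LF[1]=C('b')+0=4+0=4
L[2]='b': occ=1, LF[2]=C('b')+1=4+1=5
L[3]='b': occ=2, LF[3]=C('b')+2=4+2=6
L[4]='b': occ=3, LF[4]=C('b')+3=4+3=7
L[5]='b': occ=4, LF[5]=C('b')+4=4+4=8
L[6]='b': occ=5, LF[6]=C('b')+5=4+5=9
L[7]='b': occ=6, LF[7]=C('b')+6=4+6=10
L[8]='$': occ=0, LF[8]=C('$')+0=0+0=0
L[9]='a': occ=1, LF[9]=C('a')+1=1+1=2
L[10]='a': occ=2, LF[10]=C('a')+2=1+2=3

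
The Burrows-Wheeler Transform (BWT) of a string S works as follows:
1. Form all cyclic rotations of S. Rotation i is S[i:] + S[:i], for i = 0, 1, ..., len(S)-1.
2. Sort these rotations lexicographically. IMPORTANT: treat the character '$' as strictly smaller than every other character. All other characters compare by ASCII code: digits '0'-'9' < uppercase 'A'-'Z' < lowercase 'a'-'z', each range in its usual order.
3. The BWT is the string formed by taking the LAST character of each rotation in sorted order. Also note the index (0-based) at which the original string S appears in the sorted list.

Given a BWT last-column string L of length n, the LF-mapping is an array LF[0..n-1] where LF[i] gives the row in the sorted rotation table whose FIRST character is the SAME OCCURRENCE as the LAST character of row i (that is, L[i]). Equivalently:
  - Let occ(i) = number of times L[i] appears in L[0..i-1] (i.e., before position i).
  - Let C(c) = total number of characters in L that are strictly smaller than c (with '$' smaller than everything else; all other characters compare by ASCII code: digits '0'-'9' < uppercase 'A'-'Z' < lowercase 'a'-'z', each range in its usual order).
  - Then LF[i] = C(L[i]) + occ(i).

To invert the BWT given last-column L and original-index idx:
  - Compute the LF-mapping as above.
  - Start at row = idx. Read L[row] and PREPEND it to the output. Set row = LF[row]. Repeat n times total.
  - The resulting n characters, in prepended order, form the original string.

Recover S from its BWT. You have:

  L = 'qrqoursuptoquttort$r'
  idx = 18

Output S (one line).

LF mapping: 5 8 6 1 17 9 12 18 4 13 2 7 19 14 15 3 10 16 0 11
Walk LF starting at row 18, prepending L[row]:
  step 1: row=18, L[18]='$', prepend. Next row=LF[18]=0
  step 2: row=0, L[0]='q', prepend. Next row=LF[0]=5
  step 3: row=5, L[5]='r', prepend. Next row=LF[5]=9
  step 4: row=9, L[9]='t', prepend. Next row=LF[9]=13
  step 5: row=13, L[13]='t', prepend. Next row=LF[13]=14
  step 6: row=14, L[14]='t', prepend. Next row=LF[14]=15
  step 7: row=15, L[15]='o', prepend. Next row=LF[15]=3
  step 8: row=3, L[3]='o', prepend. Next row=LF[3]=1
  step 9: row=1, L[1]='r', prepend. Next row=LF[1]=8
  step 10: row=8, L[8]='p', prepend. Next row=LF[8]=4
  step 11: row=4, L[4]='u', prepend. Next row=LF[4]=17
  step 12: row=17, L[17]='t', prepend. Next row=LF[17]=16
  step 13: row=16, L[16]='r', prepend. Next row=LF[16]=10
  step 14: row=10, L[10]='o', prepend. Next row=LF[10]=2
  step 15: row=2, L[2]='q', prepend. Next row=LF[2]=6
  step 16: row=6, L[6]='s', prepend. Next row=LF[6]=12
  step 17: row=12, L[12]='u', prepend. Next row=LF[12]=19
  step 18: row=19, L[19]='r', prepend. Next row=LF[19]=11
  step 19: row=11, L[11]='q', prepend. Next row=LF[11]=7
  step 20: row=7, L[7]='u', prepend. Next row=LF[7]=18
Reversed output: uqrusqortuprootttrq$

Answer: uqrusqortuprootttrq$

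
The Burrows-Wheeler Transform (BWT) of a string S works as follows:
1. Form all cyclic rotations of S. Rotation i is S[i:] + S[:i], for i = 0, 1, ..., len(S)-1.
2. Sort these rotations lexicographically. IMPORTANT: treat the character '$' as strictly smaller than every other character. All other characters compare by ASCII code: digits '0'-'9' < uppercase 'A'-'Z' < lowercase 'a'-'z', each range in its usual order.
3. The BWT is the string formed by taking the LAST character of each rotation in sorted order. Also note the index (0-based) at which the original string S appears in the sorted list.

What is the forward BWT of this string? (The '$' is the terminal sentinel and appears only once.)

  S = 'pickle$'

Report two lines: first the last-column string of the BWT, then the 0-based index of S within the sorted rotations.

Answer: eilpck$
6

Derivation:
All 7 rotations (rotation i = S[i:]+S[:i]):
  rot[0] = pickle$
  rot[1] = ickle$p
  rot[2] = ckle$pi
  rot[3] = kle$pic
  rot[4] = le$pick
  rot[5] = e$pickl
  rot[6] = $pickle
Sorted (with $ < everything):
  sorted[0] = $pickle  (last char: 'e')
  sorted[1] = ckle$pi  (last char: 'i')
  sorted[2] = e$pickl  (last char: 'l')
  sorted[3] = ickle$p  (last char: 'p')
  sorted[4] = kle$pic  (last char: 'c')
  sorted[5] = le$pick  (last char: 'k')
  sorted[6] = pickle$  (last char: '$')
Last column: eilpck$
Original string S is at sorted index 6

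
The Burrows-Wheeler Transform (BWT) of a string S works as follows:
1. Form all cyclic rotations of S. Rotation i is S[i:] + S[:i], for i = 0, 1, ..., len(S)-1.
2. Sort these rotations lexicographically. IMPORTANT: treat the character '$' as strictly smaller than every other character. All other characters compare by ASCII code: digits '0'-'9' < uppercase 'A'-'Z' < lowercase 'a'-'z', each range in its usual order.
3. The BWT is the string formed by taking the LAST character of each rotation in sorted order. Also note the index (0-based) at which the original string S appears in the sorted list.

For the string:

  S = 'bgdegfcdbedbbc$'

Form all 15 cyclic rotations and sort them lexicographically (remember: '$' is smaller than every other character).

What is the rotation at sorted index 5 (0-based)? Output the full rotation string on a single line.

All 15 rotations (rotation i = S[i:]+S[:i]):
  rot[0] = bgdegfcdbedbbc$
  rot[1] = gdegfcdbedbbc$b
  rot[2] = degfcdbedbbc$bg
  rot[3] = egfcdbedbbc$bgd
  rot[4] = gfcdbedbbc$bgde
  rot[5] = fcdbedbbc$bgdeg
  rot[6] = cdbedbbc$bgdegf
  rot[7] = dbedbbc$bgdegfc
  rot[8] = bedbbc$bgdegfcd
  rot[9] = edbbc$bgdegfcdb
  rot[10] = dbbc$bgdegfcdbe
  rot[11] = bbc$bgdegfcdbed
  rot[12] = bc$bgdegfcdbedb
  rot[13] = c$bgdegfcdbedbb
  rot[14] = $bgdegfcdbedbbc
Sorted (with $ < everything):
  sorted[0] = $bgdegfcdbedbbc
  sorted[1] = bbc$bgdegfcdbed
  sorted[2] = bc$bgdegfcdbedb
  sorted[3] = bedbbc$bgdegfcd
  sorted[4] = bgdegfcdbedbbc$
  sorted[5] = c$bgdegfcdbedbb
  sorted[6] = cdbedbbc$bgdegf
  sorted[7] = dbbc$bgdegfcdbe
  sorted[8] = dbedbbc$bgdegfc
  sorted[9] = degfcdbedbbc$bg
  sorted[10] = edbbc$bgdegfcdb
  sorted[11] = egfcdbedbbc$bgd
  sorted[12] = fcdbedbbc$bgdeg
  sorted[13] = gdegfcdbedbbc$b
  sorted[14] = gfcdbedbbc$bgde
sorted[5] = c$bgdegfcdbedbb

Answer: c$bgdegfcdbedbb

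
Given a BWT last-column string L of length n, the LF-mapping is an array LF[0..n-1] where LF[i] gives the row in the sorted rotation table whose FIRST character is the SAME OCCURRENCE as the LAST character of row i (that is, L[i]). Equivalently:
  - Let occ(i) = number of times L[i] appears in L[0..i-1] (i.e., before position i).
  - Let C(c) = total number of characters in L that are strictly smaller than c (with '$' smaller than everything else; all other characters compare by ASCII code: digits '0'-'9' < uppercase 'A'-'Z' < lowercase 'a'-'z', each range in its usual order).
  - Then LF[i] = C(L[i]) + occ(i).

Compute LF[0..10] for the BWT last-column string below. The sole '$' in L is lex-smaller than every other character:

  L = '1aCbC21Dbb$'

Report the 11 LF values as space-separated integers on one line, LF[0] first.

Char counts: '$':1, '1':2, '2':1, 'C':2, 'D':1, 'a':1, 'b':3
C (first-col start): C('$')=0, C('1')=1, C('2')=3, C('C')=4, C('D')=6, C('a')=7, C('b')=8
L[0]='1': occ=0, LF[0]=C('1')+0=1+0=1
L[1]='a': occ=0, LF[1]=C('a')+0=7+0=7
L[2]='C': occ=0, LF[2]=C('C')+0=4+0=4
L[3]='b': occ=0, LF[3]=C('b')+0=8+0=8
L[4]='C': occ=1, LF[4]=C('C')+1=4+1=5
L[5]='2': occ=0, LF[5]=C('2')+0=3+0=3
L[6]='1': occ=1, LF[6]=C('1')+1=1+1=2
L[7]='D': occ=0, LF[7]=C('D')+0=6+0=6
L[8]='b': occ=1, LF[8]=C('b')+1=8+1=9
L[9]='b': occ=2, LF[9]=C('b')+2=8+2=10
L[10]='$': occ=0, LF[10]=C('$')+0=0+0=0

Answer: 1 7 4 8 5 3 2 6 9 10 0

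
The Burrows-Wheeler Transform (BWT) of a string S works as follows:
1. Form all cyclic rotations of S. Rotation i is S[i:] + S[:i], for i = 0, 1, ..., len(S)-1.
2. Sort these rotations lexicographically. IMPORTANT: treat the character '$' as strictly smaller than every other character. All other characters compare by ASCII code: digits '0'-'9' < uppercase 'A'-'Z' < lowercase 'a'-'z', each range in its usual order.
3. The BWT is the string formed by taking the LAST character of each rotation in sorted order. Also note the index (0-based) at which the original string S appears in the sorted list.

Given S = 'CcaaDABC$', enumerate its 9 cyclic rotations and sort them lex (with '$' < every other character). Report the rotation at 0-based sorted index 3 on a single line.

All 9 rotations (rotation i = S[i:]+S[:i]):
  rot[0] = CcaaDABC$
  rot[1] = caaDABC$C
  rot[2] = aaDABC$Cc
  rot[3] = aDABC$Cca
  rot[4] = DABC$Ccaa
  rot[5] = ABC$CcaaD
  rot[6] = BC$CcaaDA
  rot[7] = C$CcaaDAB
  rot[8] = $CcaaDABC
Sorted (with $ < everything):
  sorted[0] = $CcaaDABC
  sorted[1] = ABC$CcaaD
  sorted[2] = BC$CcaaDA
  sorted[3] = C$CcaaDAB
  sorted[4] = CcaaDABC$
  sorted[5] = DABC$Ccaa
  sorted[6] = aDABC$Cca
  sorted[7] = aaDABC$Cc
  sorted[8] = caaDABC$C
sorted[3] = C$CcaaDAB

Answer: C$CcaaDAB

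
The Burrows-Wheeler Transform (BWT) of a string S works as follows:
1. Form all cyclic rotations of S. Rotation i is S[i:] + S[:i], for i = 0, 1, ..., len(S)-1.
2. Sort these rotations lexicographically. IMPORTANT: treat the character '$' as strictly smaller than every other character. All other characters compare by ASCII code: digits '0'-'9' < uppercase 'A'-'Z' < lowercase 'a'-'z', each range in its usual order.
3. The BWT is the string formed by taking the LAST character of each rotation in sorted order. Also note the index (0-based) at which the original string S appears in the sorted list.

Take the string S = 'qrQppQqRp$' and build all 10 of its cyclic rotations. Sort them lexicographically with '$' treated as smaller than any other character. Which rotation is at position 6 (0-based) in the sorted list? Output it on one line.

Answer: ppQqRp$qrQ

Derivation:
All 10 rotations (rotation i = S[i:]+S[:i]):
  rot[0] = qrQppQqRp$
  rot[1] = rQppQqRp$q
  rot[2] = QppQqRp$qr
  rot[3] = ppQqRp$qrQ
  rot[4] = pQqRp$qrQp
  rot[5] = QqRp$qrQpp
  rot[6] = qRp$qrQppQ
  rot[7] = Rp$qrQppQq
  rot[8] = p$qrQppQqR
  rot[9] = $qrQppQqRp
Sorted (with $ < everything):
  sorted[0] = $qrQppQqRp
  sorted[1] = QppQqRp$qr
  sorted[2] = QqRp$qrQpp
  sorted[3] = Rp$qrQppQq
  sorted[4] = p$qrQppQqR
  sorted[5] = pQqRp$qrQp
  sorted[6] = ppQqRp$qrQ
  sorted[7] = qRp$qrQppQ
  sorted[8] = qrQppQqRp$
  sorted[9] = rQppQqRp$q
sorted[6] = ppQqRp$qrQ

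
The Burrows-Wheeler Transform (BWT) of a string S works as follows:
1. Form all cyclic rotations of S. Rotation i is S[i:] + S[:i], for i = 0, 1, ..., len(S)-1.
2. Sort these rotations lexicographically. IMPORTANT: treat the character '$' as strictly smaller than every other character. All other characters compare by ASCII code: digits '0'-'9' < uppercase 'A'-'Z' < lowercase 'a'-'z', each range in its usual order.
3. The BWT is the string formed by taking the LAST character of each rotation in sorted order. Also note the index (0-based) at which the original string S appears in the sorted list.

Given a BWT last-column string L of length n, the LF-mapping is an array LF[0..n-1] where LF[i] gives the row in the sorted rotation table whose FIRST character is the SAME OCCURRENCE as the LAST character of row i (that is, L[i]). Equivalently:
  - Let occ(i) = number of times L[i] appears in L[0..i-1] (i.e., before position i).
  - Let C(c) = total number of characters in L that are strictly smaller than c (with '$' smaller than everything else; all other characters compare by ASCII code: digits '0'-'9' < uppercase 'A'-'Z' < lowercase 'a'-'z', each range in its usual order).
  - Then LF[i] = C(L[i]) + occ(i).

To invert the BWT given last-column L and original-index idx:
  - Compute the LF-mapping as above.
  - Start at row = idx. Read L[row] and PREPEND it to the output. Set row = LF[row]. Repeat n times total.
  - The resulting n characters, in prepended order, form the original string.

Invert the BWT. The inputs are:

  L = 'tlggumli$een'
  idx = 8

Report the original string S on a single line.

Answer: millenugget$

Derivation:
LF mapping: 10 6 3 4 11 8 7 5 0 1 2 9
Walk LF starting at row 8, prepending L[row]:
  step 1: row=8, L[8]='$', prepend. Next row=LF[8]=0
  step 2: row=0, L[0]='t', prepend. Next row=LF[0]=10
  step 3: row=10, L[10]='e', prepend. Next row=LF[10]=2
  step 4: row=2, L[2]='g', prepend. Next row=LF[2]=3
  step 5: row=3, L[3]='g', prepend. Next row=LF[3]=4
  step 6: row=4, L[4]='u', prepend. Next row=LF[4]=11
  step 7: row=11, L[11]='n', prepend. Next row=LF[11]=9
  step 8: row=9, L[9]='e', prepend. Next row=LF[9]=1
  step 9: row=1, L[1]='l', prepend. Next row=LF[1]=6
  step 10: row=6, L[6]='l', prepend. Next row=LF[6]=7
  step 11: row=7, L[7]='i', prepend. Next row=LF[7]=5
  step 12: row=5, L[5]='m', prepend. Next row=LF[5]=8
Reversed output: millenugget$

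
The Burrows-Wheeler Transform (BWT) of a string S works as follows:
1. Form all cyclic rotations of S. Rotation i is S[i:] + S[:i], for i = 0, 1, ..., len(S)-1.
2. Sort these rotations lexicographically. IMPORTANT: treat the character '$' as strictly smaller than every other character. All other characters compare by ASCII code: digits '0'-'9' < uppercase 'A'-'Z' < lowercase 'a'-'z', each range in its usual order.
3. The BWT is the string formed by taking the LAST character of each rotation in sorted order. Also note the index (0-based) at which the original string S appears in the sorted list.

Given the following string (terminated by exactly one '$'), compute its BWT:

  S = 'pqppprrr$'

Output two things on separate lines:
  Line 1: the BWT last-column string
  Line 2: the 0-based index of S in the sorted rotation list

All 9 rotations (rotation i = S[i:]+S[:i]):
  rot[0] = pqppprrr$
  rot[1] = qppprrr$p
  rot[2] = ppprrr$pq
  rot[3] = pprrr$pqp
  rot[4] = prrr$pqpp
  rot[5] = rrr$pqppp
  rot[6] = rr$pqpppr
  rot[7] = r$pqppprr
  rot[8] = $pqppprrr
Sorted (with $ < everything):
  sorted[0] = $pqppprrr  (last char: 'r')
  sorted[1] = ppprrr$pq  (last char: 'q')
  sorted[2] = pprrr$pqp  (last char: 'p')
  sorted[3] = pqppprrr$  (last char: '$')
  sorted[4] = prrr$pqpp  (last char: 'p')
  sorted[5] = qppprrr$p  (last char: 'p')
  sorted[6] = r$pqppprr  (last char: 'r')
  sorted[7] = rr$pqpppr  (last char: 'r')
  sorted[8] = rrr$pqppp  (last char: 'p')
Last column: rqp$pprrp
Original string S is at sorted index 3

Answer: rqp$pprrp
3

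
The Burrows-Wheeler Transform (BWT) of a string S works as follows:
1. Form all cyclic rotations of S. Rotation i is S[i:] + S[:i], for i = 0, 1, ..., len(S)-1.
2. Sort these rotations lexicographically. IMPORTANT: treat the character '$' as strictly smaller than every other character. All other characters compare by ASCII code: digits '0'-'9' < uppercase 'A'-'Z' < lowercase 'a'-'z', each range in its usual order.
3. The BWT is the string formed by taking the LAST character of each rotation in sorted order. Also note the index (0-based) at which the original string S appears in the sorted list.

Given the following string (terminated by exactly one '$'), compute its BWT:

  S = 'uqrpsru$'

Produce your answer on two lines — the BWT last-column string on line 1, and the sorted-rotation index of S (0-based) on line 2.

All 8 rotations (rotation i = S[i:]+S[:i]):
  rot[0] = uqrpsru$
  rot[1] = qrpsru$u
  rot[2] = rpsru$uq
  rot[3] = psru$uqr
  rot[4] = sru$uqrp
  rot[5] = ru$uqrps
  rot[6] = u$uqrpsr
  rot[7] = $uqrpsru
Sorted (with $ < everything):
  sorted[0] = $uqrpsru  (last char: 'u')
  sorted[1] = psru$uqr  (last char: 'r')
  sorted[2] = qrpsru$u  (last char: 'u')
  sorted[3] = rpsru$uq  (last char: 'q')
  sorted[4] = ru$uqrps  (last char: 's')
  sorted[5] = sru$uqrp  (last char: 'p')
  sorted[6] = u$uqrpsr  (last char: 'r')
  sorted[7] = uqrpsru$  (last char: '$')
Last column: uruqspr$
Original string S is at sorted index 7

Answer: uruqspr$
7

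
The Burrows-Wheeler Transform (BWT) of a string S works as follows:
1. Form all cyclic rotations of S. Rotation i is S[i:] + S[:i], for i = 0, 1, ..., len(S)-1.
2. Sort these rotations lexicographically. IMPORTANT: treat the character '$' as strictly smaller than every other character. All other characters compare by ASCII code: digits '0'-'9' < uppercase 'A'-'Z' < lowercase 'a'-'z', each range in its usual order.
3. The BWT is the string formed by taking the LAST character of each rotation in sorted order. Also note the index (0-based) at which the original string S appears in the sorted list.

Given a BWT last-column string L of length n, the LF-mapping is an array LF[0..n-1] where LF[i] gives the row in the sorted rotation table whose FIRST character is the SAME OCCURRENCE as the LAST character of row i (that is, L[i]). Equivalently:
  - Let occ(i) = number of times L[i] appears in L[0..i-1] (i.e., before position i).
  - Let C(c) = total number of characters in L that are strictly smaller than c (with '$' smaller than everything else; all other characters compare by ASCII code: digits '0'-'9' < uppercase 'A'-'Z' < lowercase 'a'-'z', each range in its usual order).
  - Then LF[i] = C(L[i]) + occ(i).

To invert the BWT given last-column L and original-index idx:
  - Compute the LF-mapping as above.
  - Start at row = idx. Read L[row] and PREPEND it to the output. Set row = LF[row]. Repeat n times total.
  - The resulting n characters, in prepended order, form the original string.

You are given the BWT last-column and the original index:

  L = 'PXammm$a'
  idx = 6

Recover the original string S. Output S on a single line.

Answer: mammaXP$

Derivation:
LF mapping: 1 2 3 5 6 7 0 4
Walk LF starting at row 6, prepending L[row]:
  step 1: row=6, L[6]='$', prepend. Next row=LF[6]=0
  step 2: row=0, L[0]='P', prepend. Next row=LF[0]=1
  step 3: row=1, L[1]='X', prepend. Next row=LF[1]=2
  step 4: row=2, L[2]='a', prepend. Next row=LF[2]=3
  step 5: row=3, L[3]='m', prepend. Next row=LF[3]=5
  step 6: row=5, L[5]='m', prepend. Next row=LF[5]=7
  step 7: row=7, L[7]='a', prepend. Next row=LF[7]=4
  step 8: row=4, L[4]='m', prepend. Next row=LF[4]=6
Reversed output: mammaXP$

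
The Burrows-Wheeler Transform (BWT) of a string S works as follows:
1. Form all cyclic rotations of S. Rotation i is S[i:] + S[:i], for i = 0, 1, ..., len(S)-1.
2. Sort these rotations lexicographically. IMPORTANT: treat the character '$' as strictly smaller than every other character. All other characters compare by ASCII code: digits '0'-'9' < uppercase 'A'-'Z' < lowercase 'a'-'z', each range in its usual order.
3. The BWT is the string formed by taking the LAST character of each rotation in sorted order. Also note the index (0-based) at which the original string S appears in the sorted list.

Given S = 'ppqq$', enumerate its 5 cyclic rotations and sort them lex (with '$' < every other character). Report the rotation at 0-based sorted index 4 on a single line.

All 5 rotations (rotation i = S[i:]+S[:i]):
  rot[0] = ppqq$
  rot[1] = pqq$p
  rot[2] = qq$pp
  rot[3] = q$ppq
  rot[4] = $ppqq
Sorted (with $ < everything):
  sorted[0] = $ppqq
  sorted[1] = ppqq$
  sorted[2] = pqq$p
  sorted[3] = q$ppq
  sorted[4] = qq$pp
sorted[4] = qq$pp

Answer: qq$pp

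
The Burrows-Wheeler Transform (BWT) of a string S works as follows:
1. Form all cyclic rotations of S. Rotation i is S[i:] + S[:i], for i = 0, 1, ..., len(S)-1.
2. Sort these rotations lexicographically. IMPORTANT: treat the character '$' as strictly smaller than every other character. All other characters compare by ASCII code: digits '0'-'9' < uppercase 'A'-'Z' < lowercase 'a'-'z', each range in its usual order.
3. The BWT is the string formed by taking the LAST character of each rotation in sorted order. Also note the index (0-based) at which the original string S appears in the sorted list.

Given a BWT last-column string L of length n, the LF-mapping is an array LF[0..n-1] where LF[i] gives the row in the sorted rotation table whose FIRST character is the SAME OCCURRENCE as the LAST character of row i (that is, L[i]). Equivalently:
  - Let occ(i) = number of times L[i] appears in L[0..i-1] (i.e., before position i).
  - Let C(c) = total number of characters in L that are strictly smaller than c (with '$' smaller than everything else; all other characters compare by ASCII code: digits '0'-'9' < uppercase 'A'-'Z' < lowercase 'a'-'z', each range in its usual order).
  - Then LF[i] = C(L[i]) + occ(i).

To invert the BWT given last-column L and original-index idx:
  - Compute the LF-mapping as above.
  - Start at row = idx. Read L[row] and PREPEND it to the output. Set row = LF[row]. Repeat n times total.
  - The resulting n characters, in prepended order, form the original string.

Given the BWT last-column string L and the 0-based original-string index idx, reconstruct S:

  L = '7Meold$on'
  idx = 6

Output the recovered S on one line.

LF mapping: 1 2 4 7 5 3 0 8 6
Walk LF starting at row 6, prepending L[row]:
  step 1: row=6, L[6]='$', prepend. Next row=LF[6]=0
  step 2: row=0, L[0]='7', prepend. Next row=LF[0]=1
  step 3: row=1, L[1]='M', prepend. Next row=LF[1]=2
  step 4: row=2, L[2]='e', prepend. Next row=LF[2]=4
  step 5: row=4, L[4]='l', prepend. Next row=LF[4]=5
  step 6: row=5, L[5]='d', prepend. Next row=LF[5]=3
  step 7: row=3, L[3]='o', prepend. Next row=LF[3]=7
  step 8: row=7, L[7]='o', prepend. Next row=LF[7]=8
  step 9: row=8, L[8]='n', prepend. Next row=LF[8]=6
Reversed output: noodleM7$

Answer: noodleM7$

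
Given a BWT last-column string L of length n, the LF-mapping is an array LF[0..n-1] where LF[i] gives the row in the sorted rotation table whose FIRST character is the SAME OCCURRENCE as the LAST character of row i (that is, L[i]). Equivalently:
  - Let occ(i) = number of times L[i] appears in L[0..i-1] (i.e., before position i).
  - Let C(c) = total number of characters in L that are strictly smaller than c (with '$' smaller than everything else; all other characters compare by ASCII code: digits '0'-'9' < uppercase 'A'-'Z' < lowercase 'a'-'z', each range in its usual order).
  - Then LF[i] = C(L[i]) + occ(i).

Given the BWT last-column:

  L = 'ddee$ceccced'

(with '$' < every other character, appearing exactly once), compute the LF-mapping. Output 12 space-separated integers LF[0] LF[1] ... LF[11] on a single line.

Answer: 5 6 8 9 0 1 10 2 3 4 11 7

Derivation:
Char counts: '$':1, 'c':4, 'd':3, 'e':4
C (first-col start): C('$')=0, C('c')=1, C('d')=5, C('e')=8
L[0]='d': occ=0, LF[0]=C('d')+0=5+0=5
L[1]='d': occ=1, LF[1]=C('d')+1=5+1=6
L[2]='e': occ=0, LF[2]=C('e')+0=8+0=8
L[3]='e': occ=1, LF[3]=C('e')+1=8+1=9
L[4]='$': occ=0, LF[4]=C('$')+0=0+0=0
L[5]='c': occ=0, LF[5]=C('c')+0=1+0=1
L[6]='e': occ=2, LF[6]=C('e')+2=8+2=10
L[7]='c': occ=1, LF[7]=C('c')+1=1+1=2
L[8]='c': occ=2, LF[8]=C('c')+2=1+2=3
L[9]='c': occ=3, LF[9]=C('c')+3=1+3=4
L[10]='e': occ=3, LF[10]=C('e')+3=8+3=11
L[11]='d': occ=2, LF[11]=C('d')+2=5+2=7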